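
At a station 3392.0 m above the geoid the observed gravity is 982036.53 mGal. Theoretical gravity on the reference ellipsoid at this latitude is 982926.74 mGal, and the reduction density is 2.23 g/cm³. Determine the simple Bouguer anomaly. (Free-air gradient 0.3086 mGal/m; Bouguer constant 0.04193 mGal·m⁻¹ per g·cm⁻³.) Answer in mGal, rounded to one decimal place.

-160.6

Free-air correction = 0.3086 × 3392.0 = 1046.77 mGal
Free-air anomaly = 982036.53 − 982926.74 + (1046.77) = 156.56 mGal
Bouguer slab correction = 0.04193 × 2.23 × 3392.0 = 317.17 mGal
Simple Bouguer anomaly = 156.56 − (317.17) = -160.61 mGal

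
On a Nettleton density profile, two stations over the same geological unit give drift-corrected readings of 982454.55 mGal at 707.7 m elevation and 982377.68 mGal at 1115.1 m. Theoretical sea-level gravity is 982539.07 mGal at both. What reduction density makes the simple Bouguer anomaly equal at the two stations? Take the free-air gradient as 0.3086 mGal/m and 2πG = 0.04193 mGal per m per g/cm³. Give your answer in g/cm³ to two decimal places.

Δg_obs = 982377.68 − 982454.55 = -76.87 mGal over Δh = 1115.1 − 707.7 = 407.4 m
Equal Bouguer anomalies ⇒ Δg_obs + (0.3086 − 0.04193ρ)·Δh = 0
0.3086 − 0.04193ρ = −Δg_obs/Δh = 0.18868
ρ = (0.3086 − 0.18868) / 0.04193 = 2.86 g/cm³

2.86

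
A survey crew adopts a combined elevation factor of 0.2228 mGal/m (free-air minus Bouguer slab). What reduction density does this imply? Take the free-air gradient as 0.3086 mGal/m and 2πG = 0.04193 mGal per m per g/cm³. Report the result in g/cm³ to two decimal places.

0.2228 = 0.3086 − 0.04193 × ρ
ρ = (0.3086 − 0.2228) / 0.04193 = 2.05 g/cm³

2.05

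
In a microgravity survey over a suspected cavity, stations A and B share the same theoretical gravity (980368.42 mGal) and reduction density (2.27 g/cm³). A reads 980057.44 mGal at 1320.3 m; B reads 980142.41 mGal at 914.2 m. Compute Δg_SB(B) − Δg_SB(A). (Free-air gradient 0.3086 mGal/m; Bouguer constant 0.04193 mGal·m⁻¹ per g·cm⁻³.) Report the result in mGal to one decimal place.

Δg_SB(A) = 980057.44 − 980368.42 + 0.3086×1320.3 − 0.04193×2.27×1320.3 = -29.20 mGal
Δg_SB(B) = 980142.41 − 980368.42 + 0.3086×914.2 − 0.04193×2.27×914.2 = -30.90 mGal
Difference = -30.90 − (-29.20) = -1.70 mGal

-1.7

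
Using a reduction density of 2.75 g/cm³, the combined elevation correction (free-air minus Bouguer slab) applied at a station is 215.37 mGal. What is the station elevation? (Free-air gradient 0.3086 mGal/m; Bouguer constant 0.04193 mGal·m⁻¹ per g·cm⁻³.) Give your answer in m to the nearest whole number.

Combined gradient = 0.3086 − 0.04193 × 2.75 = 0.1932925 mGal/m
h = 215.37 / 0.1932925 = 1114.22 m

1114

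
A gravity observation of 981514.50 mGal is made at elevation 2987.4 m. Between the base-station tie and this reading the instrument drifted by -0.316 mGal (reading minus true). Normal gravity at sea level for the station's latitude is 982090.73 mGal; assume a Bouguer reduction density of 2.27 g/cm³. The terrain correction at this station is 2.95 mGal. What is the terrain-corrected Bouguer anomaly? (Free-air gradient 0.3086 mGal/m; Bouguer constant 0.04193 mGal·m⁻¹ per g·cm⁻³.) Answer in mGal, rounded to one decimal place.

64.6

Drift-corrected reading = 981514.50 − (-0.316) = 981514.816 mGal
Free-air correction = 0.3086 × 2987.4 = 921.91 mGal
Free-air anomaly = 981514.816 − 982090.73 + (921.91) = 345.996 mGal
Bouguer slab correction = 0.04193 × 2.27 × 2987.4 = 284.34 mGal
Simple Bouguer anomaly = 345.996 − (284.34) = 61.656 mGal
Complete Bouguer anomaly = 61.656 + 2.95 = 64.606 mGal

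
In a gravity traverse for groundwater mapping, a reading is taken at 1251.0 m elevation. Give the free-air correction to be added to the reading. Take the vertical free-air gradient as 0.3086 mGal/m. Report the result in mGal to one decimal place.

386.1

Free-air correction = 0.3086 × 1251.0 = 386.1 mGal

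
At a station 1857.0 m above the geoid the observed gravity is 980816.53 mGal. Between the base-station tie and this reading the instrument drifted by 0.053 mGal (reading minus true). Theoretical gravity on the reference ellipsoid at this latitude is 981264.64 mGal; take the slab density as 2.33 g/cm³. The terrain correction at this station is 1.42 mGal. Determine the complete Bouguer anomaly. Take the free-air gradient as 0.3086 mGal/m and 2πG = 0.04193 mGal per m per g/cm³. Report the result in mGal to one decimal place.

-55.1

Drift-corrected reading = 980816.53 − (0.053) = 980816.477 mGal
Free-air correction = 0.3086 × 1857.0 = 573.07 mGal
Free-air anomaly = 980816.477 − 981264.64 + (573.07) = 124.907 mGal
Bouguer slab correction = 0.04193 × 2.33 × 1857.0 = 181.42 mGal
Simple Bouguer anomaly = 124.907 − (181.42) = -56.513 mGal
Complete Bouguer anomaly = -56.513 + 1.42 = -55.093 mGal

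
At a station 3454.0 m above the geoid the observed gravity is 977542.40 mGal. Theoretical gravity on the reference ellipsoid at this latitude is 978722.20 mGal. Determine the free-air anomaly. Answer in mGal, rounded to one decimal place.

-113.9

Free-air correction = 0.3086 × 3454.0 = 1065.90 mGal
Free-air anomaly = 977542.40 − 978722.20 + (1065.90) = -113.90 mGal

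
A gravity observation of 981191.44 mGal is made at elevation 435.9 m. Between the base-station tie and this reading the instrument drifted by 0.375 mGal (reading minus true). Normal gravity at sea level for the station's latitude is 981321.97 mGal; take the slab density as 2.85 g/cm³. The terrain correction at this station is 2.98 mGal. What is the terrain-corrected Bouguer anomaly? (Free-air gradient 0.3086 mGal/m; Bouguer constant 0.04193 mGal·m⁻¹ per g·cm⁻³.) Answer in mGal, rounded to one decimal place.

Drift-corrected reading = 981191.44 − (0.375) = 981191.065 mGal
Free-air correction = 0.3086 × 435.9 = 134.52 mGal
Free-air anomaly = 981191.065 − 981321.97 + (134.52) = 3.615 mGal
Bouguer slab correction = 0.04193 × 2.85 × 435.9 = 52.09 mGal
Simple Bouguer anomaly = 3.615 − (52.09) = -48.475 mGal
Complete Bouguer anomaly = -48.475 + 2.98 = -45.495 mGal

-45.5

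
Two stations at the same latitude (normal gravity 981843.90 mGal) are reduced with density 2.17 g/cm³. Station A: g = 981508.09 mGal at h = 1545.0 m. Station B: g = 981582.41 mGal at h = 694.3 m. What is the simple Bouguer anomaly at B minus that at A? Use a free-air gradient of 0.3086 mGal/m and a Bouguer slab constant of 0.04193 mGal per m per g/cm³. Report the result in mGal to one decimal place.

Δg_SB(A) = 981508.09 − 981843.90 + 0.3086×1545.0 − 0.04193×2.17×1545.0 = 0.40 mGal
Δg_SB(B) = 981582.41 − 981843.90 + 0.3086×694.3 − 0.04193×2.17×694.3 = -110.40 mGal
Difference = -110.40 − (0.40) = -110.80 mGal

-110.8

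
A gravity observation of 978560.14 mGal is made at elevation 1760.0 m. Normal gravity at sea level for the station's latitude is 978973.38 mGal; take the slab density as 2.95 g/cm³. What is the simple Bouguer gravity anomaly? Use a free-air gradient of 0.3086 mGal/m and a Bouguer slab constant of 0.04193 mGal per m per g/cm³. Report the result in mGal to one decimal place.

-87.8

Free-air correction = 0.3086 × 1760.0 = 543.14 mGal
Free-air anomaly = 978560.14 − 978973.38 + (543.14) = 129.90 mGal
Bouguer slab correction = 0.04193 × 2.95 × 1760.0 = 217.70 mGal
Simple Bouguer anomaly = 129.90 − (217.70) = -87.80 mGal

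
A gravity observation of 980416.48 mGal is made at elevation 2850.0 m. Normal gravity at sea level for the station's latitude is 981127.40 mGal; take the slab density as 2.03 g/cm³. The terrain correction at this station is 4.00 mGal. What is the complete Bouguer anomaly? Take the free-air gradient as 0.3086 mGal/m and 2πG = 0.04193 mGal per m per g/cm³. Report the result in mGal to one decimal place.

-70.0

Free-air correction = 0.3086 × 2850.0 = 879.51 mGal
Free-air anomaly = 980416.48 − 981127.40 + (879.51) = 168.59 mGal
Bouguer slab correction = 0.04193 × 2.03 × 2850.0 = 242.59 mGal
Simple Bouguer anomaly = 168.59 − (242.59) = -74.00 mGal
Complete Bouguer anomaly = -74.00 + 4.00 = -70.00 mGal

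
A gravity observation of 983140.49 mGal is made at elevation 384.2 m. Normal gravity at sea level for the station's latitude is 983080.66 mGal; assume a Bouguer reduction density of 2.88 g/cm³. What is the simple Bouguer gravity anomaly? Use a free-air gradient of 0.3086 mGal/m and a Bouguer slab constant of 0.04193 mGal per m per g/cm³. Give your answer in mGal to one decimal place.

Free-air correction = 0.3086 × 384.2 = 118.56 mGal
Free-air anomaly = 983140.49 − 983080.66 + (118.56) = 178.39 mGal
Bouguer slab correction = 0.04193 × 2.88 × 384.2 = 46.40 mGal
Simple Bouguer anomaly = 178.39 − (46.40) = 131.99 mGal

132.0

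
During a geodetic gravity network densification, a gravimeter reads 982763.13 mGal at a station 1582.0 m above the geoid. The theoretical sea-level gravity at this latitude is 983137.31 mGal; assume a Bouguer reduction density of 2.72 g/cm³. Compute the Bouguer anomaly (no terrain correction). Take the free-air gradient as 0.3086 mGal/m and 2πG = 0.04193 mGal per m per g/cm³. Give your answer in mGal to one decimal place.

Free-air correction = 0.3086 × 1582.0 = 488.21 mGal
Free-air anomaly = 982763.13 − 983137.31 + (488.21) = 114.03 mGal
Bouguer slab correction = 0.04193 × 2.72 × 1582.0 = 180.43 mGal
Simple Bouguer anomaly = 114.03 − (180.43) = -66.40 mGal

-66.4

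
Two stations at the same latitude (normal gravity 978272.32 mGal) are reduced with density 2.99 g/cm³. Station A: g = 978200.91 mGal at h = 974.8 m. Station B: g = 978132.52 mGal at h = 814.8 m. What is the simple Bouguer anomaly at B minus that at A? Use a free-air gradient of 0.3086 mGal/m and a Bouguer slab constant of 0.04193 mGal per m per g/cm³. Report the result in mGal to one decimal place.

Δg_SB(A) = 978200.91 − 978272.32 + 0.3086×974.8 − 0.04193×2.99×974.8 = 107.20 mGal
Δg_SB(B) = 978132.52 − 978272.32 + 0.3086×814.8 − 0.04193×2.99×814.8 = 9.50 mGal
Difference = 9.50 − (107.20) = -97.70 mGal

-97.7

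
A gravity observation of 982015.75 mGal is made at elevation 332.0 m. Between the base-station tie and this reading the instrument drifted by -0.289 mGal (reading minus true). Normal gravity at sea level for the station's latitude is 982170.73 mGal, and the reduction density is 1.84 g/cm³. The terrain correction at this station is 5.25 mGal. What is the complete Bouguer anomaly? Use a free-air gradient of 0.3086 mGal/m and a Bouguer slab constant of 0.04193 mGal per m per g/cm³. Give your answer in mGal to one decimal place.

Drift-corrected reading = 982015.75 − (-0.289) = 982016.039 mGal
Free-air correction = 0.3086 × 332.0 = 102.46 mGal
Free-air anomaly = 982016.039 − 982170.73 + (102.46) = -52.231 mGal
Bouguer slab correction = 0.04193 × 1.84 × 332.0 = 25.61 mGal
Simple Bouguer anomaly = -52.231 − (25.61) = -77.841 mGal
Complete Bouguer anomaly = -77.841 + 5.25 = -72.591 mGal

-72.6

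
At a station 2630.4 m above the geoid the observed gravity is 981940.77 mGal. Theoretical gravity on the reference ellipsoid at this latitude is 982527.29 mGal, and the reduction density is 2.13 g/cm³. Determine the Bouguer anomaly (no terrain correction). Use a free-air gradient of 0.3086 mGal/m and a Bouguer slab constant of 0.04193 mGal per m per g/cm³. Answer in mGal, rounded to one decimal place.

-9.7

Free-air correction = 0.3086 × 2630.4 = 811.74 mGal
Free-air anomaly = 981940.77 − 982527.29 + (811.74) = 225.22 mGal
Bouguer slab correction = 0.04193 × 2.13 × 2630.4 = 234.92 mGal
Simple Bouguer anomaly = 225.22 − (234.92) = -9.70 mGal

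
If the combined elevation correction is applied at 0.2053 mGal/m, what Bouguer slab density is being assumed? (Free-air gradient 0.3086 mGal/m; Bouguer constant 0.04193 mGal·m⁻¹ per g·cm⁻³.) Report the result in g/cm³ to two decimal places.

2.46

0.2053 = 0.3086 − 0.04193 × ρ
ρ = (0.3086 − 0.2053) / 0.04193 = 2.46 g/cm³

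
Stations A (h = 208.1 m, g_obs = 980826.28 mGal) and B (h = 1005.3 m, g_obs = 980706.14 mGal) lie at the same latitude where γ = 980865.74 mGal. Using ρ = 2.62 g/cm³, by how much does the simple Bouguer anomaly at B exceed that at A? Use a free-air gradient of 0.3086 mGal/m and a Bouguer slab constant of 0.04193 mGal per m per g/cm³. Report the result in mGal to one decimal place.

Δg_SB(A) = 980826.28 − 980865.74 + 0.3086×208.1 − 0.04193×2.62×208.1 = 1.90 mGal
Δg_SB(B) = 980706.14 − 980865.74 + 0.3086×1005.3 − 0.04193×2.62×1005.3 = 40.20 mGal
Difference = 40.20 − (1.90) = 38.30 mGal

38.3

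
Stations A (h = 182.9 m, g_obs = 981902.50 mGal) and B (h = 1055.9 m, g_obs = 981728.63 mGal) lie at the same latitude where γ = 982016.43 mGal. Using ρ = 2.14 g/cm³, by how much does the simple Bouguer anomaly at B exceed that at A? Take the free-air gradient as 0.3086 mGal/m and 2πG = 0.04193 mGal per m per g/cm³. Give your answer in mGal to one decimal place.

Δg_SB(A) = 981902.50 − 982016.43 + 0.3086×182.9 − 0.04193×2.14×182.9 = -73.90 mGal
Δg_SB(B) = 981728.63 − 982016.43 + 0.3086×1055.9 − 0.04193×2.14×1055.9 = -56.70 mGal
Difference = -56.70 − (-73.90) = 17.20 mGal

17.2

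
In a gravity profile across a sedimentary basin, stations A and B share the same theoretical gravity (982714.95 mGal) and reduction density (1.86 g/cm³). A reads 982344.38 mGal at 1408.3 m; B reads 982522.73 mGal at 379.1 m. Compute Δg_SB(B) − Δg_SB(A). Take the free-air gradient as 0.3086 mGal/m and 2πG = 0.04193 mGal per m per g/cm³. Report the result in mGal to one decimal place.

-59.0

Δg_SB(A) = 982344.38 − 982714.95 + 0.3086×1408.3 − 0.04193×1.86×1408.3 = -45.80 mGal
Δg_SB(B) = 982522.73 − 982714.95 + 0.3086×379.1 − 0.04193×1.86×379.1 = -104.80 mGal
Difference = -104.80 − (-45.80) = -59.00 mGal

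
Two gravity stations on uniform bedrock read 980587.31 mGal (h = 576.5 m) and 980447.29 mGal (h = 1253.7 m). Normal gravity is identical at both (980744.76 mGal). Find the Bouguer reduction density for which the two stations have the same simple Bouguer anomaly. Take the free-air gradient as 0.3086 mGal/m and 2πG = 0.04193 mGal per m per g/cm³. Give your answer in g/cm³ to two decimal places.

Δg_obs = 980447.29 − 980587.31 = -140.02 mGal over Δh = 1253.7 − 576.5 = 677.2 m
Equal Bouguer anomalies ⇒ Δg_obs + (0.3086 − 0.04193ρ)·Δh = 0
0.3086 − 0.04193ρ = −Δg_obs/Δh = 0.20676
ρ = (0.3086 − 0.20676) / 0.04193 = 2.43 g/cm³

2.43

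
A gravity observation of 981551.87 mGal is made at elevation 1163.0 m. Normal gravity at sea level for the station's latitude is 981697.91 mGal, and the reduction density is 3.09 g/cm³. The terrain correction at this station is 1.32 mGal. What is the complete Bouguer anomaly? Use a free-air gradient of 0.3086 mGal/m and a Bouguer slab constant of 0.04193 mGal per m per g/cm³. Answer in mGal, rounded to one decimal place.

63.5

Free-air correction = 0.3086 × 1163.0 = 358.90 mGal
Free-air anomaly = 981551.87 − 981697.91 + (358.90) = 212.86 mGal
Bouguer slab correction = 0.04193 × 3.09 × 1163.0 = 150.68 mGal
Simple Bouguer anomaly = 212.86 − (150.68) = 62.18 mGal
Complete Bouguer anomaly = 62.18 + 1.32 = 63.50 mGal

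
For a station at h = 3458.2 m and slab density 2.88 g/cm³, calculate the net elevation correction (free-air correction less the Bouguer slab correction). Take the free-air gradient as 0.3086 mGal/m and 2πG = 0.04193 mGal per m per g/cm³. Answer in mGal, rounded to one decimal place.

649.6

Combined gradient = 0.3086 − 0.04193 × 2.88 = 0.1878416 mGal/m
Combined elevation correction = 0.1878416 × 3458.2 = 649.6 mGal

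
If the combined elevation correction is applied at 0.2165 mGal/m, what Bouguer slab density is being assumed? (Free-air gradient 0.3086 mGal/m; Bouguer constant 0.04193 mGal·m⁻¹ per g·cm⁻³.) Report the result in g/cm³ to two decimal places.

2.20

0.2165 = 0.3086 − 0.04193 × ρ
ρ = (0.3086 − 0.2165) / 0.04193 = 2.20 g/cm³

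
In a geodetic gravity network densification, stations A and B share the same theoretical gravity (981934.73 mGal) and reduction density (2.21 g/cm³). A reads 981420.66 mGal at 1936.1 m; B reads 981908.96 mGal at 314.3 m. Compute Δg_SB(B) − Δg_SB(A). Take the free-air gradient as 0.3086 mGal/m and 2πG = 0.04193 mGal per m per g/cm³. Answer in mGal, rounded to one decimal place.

Δg_SB(A) = 981420.66 − 981934.73 + 0.3086×1936.1 − 0.04193×2.21×1936.1 = -96.00 mGal
Δg_SB(B) = 981908.96 − 981934.73 + 0.3086×314.3 − 0.04193×2.21×314.3 = 42.10 mGal
Difference = 42.10 − (-96.00) = 138.10 mGal

138.1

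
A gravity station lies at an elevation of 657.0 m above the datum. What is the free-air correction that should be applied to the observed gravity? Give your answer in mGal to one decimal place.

Free-air correction = 0.3086 × 657.0 = 202.8 mGal

202.8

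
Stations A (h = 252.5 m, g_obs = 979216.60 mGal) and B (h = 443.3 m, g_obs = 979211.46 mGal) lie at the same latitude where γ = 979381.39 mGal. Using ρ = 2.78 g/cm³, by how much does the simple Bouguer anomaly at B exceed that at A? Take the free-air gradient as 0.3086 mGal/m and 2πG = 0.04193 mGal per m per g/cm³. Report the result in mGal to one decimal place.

Δg_SB(A) = 979216.60 − 979381.39 + 0.3086×252.5 − 0.04193×2.78×252.5 = -116.30 mGal
Δg_SB(B) = 979211.46 − 979381.39 + 0.3086×443.3 − 0.04193×2.78×443.3 = -84.80 mGal
Difference = -84.80 − (-116.30) = 31.50 mGal

31.5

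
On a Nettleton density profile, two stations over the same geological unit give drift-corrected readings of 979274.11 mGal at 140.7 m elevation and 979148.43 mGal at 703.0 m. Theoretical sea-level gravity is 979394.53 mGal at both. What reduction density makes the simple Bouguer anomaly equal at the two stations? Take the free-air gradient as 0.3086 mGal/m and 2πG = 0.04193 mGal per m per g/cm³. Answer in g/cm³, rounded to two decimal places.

2.03

Δg_obs = 979148.43 − 979274.11 = -125.68 mGal over Δh = 703.0 − 140.7 = 562.3 m
Equal Bouguer anomalies ⇒ Δg_obs + (0.3086 − 0.04193ρ)·Δh = 0
0.3086 − 0.04193ρ = −Δg_obs/Δh = 0.22351
ρ = (0.3086 − 0.22351) / 0.04193 = 2.03 g/cm³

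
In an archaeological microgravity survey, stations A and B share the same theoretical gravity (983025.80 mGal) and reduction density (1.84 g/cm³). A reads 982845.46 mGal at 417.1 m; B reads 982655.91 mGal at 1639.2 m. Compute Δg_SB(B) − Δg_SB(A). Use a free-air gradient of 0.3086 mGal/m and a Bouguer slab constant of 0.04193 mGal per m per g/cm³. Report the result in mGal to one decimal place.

93.3

Δg_SB(A) = 982845.46 − 983025.80 + 0.3086×417.1 − 0.04193×1.84×417.1 = -83.80 mGal
Δg_SB(B) = 982655.91 − 983025.80 + 0.3086×1639.2 − 0.04193×1.84×1639.2 = 9.50 mGal
Difference = 9.50 − (-83.80) = 93.30 mGal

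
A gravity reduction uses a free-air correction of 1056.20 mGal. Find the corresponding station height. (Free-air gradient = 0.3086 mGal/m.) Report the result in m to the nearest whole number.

3423

h = 1056.20 / 0.3086 = 3422.55 m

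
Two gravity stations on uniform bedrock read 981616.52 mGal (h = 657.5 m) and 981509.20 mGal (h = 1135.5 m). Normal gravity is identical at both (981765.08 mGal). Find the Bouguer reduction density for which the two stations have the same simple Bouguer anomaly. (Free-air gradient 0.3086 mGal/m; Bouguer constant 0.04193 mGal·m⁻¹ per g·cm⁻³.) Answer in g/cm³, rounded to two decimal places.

2.01

Δg_obs = 981509.20 − 981616.52 = -107.32 mGal over Δh = 1135.5 − 657.5 = 478.0 m
Equal Bouguer anomalies ⇒ Δg_obs + (0.3086 − 0.04193ρ)·Δh = 0
0.3086 − 0.04193ρ = −Δg_obs/Δh = 0.22452
ρ = (0.3086 − 0.22452) / 0.04193 = 2.01 g/cm³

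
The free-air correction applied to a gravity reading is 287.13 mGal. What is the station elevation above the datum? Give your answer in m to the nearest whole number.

930

h = 287.13 / 0.3086 = 930.43 m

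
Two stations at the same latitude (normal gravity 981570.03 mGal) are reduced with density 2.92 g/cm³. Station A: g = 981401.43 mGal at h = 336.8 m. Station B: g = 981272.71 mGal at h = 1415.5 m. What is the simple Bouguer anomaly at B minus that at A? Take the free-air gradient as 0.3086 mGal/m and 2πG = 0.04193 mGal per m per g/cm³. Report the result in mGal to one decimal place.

Δg_SB(A) = 981401.43 − 981570.03 + 0.3086×336.8 − 0.04193×2.92×336.8 = -105.90 mGal
Δg_SB(B) = 981272.71 − 981570.03 + 0.3086×1415.5 − 0.04193×2.92×1415.5 = -33.80 mGal
Difference = -33.80 − (-105.90) = 72.10 mGal

72.1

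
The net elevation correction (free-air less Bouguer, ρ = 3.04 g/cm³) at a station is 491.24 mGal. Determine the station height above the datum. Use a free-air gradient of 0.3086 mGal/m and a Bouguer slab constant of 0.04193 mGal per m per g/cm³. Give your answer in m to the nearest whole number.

Combined gradient = 0.3086 − 0.04193 × 3.04 = 0.1811328 mGal/m
h = 491.24 / 0.1811328 = 2712.04 m

2712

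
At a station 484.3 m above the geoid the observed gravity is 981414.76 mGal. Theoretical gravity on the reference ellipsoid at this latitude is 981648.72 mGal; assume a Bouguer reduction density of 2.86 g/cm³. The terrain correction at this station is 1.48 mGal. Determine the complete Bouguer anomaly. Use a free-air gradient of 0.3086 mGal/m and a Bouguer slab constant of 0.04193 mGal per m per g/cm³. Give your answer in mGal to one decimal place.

Free-air correction = 0.3086 × 484.3 = 149.45 mGal
Free-air anomaly = 981414.76 − 981648.72 + (149.45) = -84.51 mGal
Bouguer slab correction = 0.04193 × 2.86 × 484.3 = 58.08 mGal
Simple Bouguer anomaly = -84.51 − (58.08) = -142.59 mGal
Complete Bouguer anomaly = -142.59 + 1.48 = -141.11 mGal

-141.1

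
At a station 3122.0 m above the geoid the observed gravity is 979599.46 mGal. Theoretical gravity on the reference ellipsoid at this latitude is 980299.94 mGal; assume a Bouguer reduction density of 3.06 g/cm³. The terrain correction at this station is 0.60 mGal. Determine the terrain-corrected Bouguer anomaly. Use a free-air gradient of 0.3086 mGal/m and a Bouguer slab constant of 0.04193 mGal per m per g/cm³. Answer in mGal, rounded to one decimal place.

-137.0

Free-air correction = 0.3086 × 3122.0 = 963.45 mGal
Free-air anomaly = 979599.46 − 980299.94 + (963.45) = 262.97 mGal
Bouguer slab correction = 0.04193 × 3.06 × 3122.0 = 400.57 mGal
Simple Bouguer anomaly = 262.97 − (400.57) = -137.60 mGal
Complete Bouguer anomaly = -137.60 + 0.60 = -137.00 mGal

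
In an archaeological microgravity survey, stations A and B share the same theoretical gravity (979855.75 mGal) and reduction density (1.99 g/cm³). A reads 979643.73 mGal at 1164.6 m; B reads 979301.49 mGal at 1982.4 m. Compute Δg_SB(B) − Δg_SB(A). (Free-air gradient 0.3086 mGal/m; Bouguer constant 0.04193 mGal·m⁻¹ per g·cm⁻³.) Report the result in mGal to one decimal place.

-158.1

Δg_SB(A) = 979643.73 − 979855.75 + 0.3086×1164.6 − 0.04193×1.99×1164.6 = 50.20 mGal
Δg_SB(B) = 979301.49 − 979855.75 + 0.3086×1982.4 − 0.04193×1.99×1982.4 = -107.90 mGal
Difference = -107.90 − (50.20) = -158.10 mGal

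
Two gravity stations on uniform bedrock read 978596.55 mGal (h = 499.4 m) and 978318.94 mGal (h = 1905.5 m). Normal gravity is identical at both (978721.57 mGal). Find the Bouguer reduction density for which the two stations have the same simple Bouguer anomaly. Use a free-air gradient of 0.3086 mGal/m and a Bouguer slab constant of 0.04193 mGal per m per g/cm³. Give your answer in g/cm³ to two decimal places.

2.65

Δg_obs = 978318.94 − 978596.55 = -277.61 mGal over Δh = 1905.5 − 499.4 = 1406.1 m
Equal Bouguer anomalies ⇒ Δg_obs + (0.3086 − 0.04193ρ)·Δh = 0
0.3086 − 0.04193ρ = −Δg_obs/Δh = 0.19743
ρ = (0.3086 − 0.19743) / 0.04193 = 2.65 g/cm³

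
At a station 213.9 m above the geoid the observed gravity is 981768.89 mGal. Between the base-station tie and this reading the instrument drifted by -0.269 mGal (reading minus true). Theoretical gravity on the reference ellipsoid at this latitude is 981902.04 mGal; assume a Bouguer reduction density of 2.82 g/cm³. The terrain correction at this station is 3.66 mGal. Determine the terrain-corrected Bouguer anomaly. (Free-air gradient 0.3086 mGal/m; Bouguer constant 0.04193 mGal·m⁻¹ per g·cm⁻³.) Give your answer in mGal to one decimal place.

-88.5

Drift-corrected reading = 981768.89 − (-0.269) = 981769.159 mGal
Free-air correction = 0.3086 × 213.9 = 66.01 mGal
Free-air anomaly = 981769.159 − 981902.04 + (66.01) = -66.871 mGal
Bouguer slab correction = 0.04193 × 2.82 × 213.9 = 25.29 mGal
Simple Bouguer anomaly = -66.871 − (25.29) = -92.161 mGal
Complete Bouguer anomaly = -92.161 + 3.66 = -88.501 mGal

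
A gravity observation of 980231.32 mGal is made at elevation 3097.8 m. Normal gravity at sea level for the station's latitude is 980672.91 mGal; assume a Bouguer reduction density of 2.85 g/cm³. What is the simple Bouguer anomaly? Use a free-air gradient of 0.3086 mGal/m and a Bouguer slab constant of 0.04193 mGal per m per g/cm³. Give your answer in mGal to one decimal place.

Free-air correction = 0.3086 × 3097.8 = 955.98 mGal
Free-air anomaly = 980231.32 − 980672.91 + (955.98) = 514.39 mGal
Bouguer slab correction = 0.04193 × 2.85 × 3097.8 = 370.19 mGal
Simple Bouguer anomaly = 514.39 − (370.19) = 144.20 mGal

144.2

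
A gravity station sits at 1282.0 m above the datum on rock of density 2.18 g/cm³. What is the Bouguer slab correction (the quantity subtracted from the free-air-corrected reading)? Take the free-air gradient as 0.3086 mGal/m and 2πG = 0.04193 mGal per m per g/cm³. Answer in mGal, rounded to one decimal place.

117.2

Bouguer slab correction = 0.04193 × 2.18 × 1282.0 = 117.2 mGal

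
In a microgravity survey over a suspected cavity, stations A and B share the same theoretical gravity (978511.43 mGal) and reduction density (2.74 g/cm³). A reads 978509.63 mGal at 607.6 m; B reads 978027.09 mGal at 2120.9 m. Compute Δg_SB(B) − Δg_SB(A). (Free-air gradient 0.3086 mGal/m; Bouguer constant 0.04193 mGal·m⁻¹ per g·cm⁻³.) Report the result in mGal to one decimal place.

Δg_SB(A) = 978509.63 − 978511.43 + 0.3086×607.6 − 0.04193×2.74×607.6 = 115.90 mGal
Δg_SB(B) = 978027.09 − 978511.43 + 0.3086×2120.9 − 0.04193×2.74×2120.9 = -73.50 mGal
Difference = -73.50 − (115.90) = -189.40 mGal

-189.4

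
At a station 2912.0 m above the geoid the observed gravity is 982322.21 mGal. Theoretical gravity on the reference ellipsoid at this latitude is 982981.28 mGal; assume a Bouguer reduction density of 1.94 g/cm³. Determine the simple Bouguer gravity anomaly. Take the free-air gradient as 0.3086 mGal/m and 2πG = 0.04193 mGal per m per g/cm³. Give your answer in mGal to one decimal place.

2.7

Free-air correction = 0.3086 × 2912.0 = 898.64 mGal
Free-air anomaly = 982322.21 − 982981.28 + (898.64) = 239.57 mGal
Bouguer slab correction = 0.04193 × 1.94 × 2912.0 = 236.87 mGal
Simple Bouguer anomaly = 239.57 − (236.87) = 2.70 mGal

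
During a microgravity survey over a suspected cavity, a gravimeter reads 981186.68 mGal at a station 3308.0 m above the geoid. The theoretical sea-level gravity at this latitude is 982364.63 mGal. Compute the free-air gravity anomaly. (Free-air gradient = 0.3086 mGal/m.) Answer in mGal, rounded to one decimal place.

Free-air correction = 0.3086 × 3308.0 = 1020.85 mGal
Free-air anomaly = 981186.68 − 982364.63 + (1020.85) = -157.10 mGal

-157.1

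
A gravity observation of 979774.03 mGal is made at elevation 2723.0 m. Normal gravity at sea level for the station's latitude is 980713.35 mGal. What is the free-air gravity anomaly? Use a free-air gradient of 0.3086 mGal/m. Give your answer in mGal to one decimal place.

-99.0

Free-air correction = 0.3086 × 2723.0 = 840.32 mGal
Free-air anomaly = 979774.03 − 980713.35 + (840.32) = -99.00 mGal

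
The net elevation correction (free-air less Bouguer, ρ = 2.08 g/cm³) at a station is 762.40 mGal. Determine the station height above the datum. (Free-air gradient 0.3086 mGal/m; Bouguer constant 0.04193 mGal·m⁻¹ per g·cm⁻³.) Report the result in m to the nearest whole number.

Combined gradient = 0.3086 − 0.04193 × 2.08 = 0.2213856 mGal/m
h = 762.40 / 0.2213856 = 3443.77 m

3444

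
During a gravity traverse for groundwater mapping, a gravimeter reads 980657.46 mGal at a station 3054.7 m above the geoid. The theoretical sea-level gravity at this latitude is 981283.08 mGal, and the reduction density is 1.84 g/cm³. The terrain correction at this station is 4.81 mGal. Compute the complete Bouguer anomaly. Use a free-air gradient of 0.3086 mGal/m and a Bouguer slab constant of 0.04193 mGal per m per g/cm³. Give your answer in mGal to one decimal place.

86.2

Free-air correction = 0.3086 × 3054.7 = 942.68 mGal
Free-air anomaly = 980657.46 − 981283.08 + (942.68) = 317.06 mGal
Bouguer slab correction = 0.04193 × 1.84 × 3054.7 = 235.67 mGal
Simple Bouguer anomaly = 317.06 − (235.67) = 81.39 mGal
Complete Bouguer anomaly = 81.39 + 4.81 = 86.20 mGal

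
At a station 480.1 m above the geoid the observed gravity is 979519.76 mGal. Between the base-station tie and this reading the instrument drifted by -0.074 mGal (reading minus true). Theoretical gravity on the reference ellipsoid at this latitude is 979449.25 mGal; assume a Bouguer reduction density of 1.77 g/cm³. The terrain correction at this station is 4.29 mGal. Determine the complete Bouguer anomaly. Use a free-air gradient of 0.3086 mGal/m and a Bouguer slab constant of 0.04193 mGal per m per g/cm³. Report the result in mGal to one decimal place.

Drift-corrected reading = 979519.76 − (-0.074) = 979519.834 mGal
Free-air correction = 0.3086 × 480.1 = 148.16 mGal
Free-air anomaly = 979519.834 − 979449.25 + (148.16) = 218.744 mGal
Bouguer slab correction = 0.04193 × 1.77 × 480.1 = 35.63 mGal
Simple Bouguer anomaly = 218.744 − (35.63) = 183.114 mGal
Complete Bouguer anomaly = 183.114 + 4.29 = 187.404 mGal

187.4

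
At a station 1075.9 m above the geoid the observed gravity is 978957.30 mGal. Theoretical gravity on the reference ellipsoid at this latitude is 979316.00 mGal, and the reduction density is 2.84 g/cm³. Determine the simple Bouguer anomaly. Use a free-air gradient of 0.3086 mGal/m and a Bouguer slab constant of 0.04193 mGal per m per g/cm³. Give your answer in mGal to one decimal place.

-154.8

Free-air correction = 0.3086 × 1075.9 = 332.02 mGal
Free-air anomaly = 978957.30 − 979316.00 + (332.02) = -26.68 mGal
Bouguer slab correction = 0.04193 × 2.84 × 1075.9 = 128.12 mGal
Simple Bouguer anomaly = -26.68 − (128.12) = -154.80 mGal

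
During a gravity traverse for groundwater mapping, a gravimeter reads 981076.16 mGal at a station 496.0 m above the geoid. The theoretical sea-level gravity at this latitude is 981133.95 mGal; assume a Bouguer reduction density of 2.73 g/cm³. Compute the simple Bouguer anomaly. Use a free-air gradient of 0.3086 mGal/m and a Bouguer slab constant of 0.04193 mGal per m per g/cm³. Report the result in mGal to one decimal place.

Free-air correction = 0.3086 × 496.0 = 153.07 mGal
Free-air anomaly = 981076.16 − 981133.95 + (153.07) = 95.28 mGal
Bouguer slab correction = 0.04193 × 2.73 × 496.0 = 56.78 mGal
Simple Bouguer anomaly = 95.28 − (56.78) = 38.50 mGal

38.5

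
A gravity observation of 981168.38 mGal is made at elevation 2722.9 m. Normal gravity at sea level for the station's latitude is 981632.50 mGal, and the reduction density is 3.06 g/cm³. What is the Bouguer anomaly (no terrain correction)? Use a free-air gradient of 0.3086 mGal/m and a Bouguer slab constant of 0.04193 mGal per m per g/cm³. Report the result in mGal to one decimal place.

Free-air correction = 0.3086 × 2722.9 = 840.29 mGal
Free-air anomaly = 981168.38 − 981632.50 + (840.29) = 376.17 mGal
Bouguer slab correction = 0.04193 × 3.06 × 2722.9 = 349.36 mGal
Simple Bouguer anomaly = 376.17 − (349.36) = 26.81 mGal

26.8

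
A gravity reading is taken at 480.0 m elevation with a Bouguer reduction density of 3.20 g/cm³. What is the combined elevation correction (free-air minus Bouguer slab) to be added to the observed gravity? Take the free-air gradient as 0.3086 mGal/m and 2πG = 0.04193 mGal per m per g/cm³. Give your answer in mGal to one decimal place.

Combined gradient = 0.3086 − 0.04193 × 3.20 = 0.1744240 mGal/m
Combined elevation correction = 0.1744240 × 480.0 = 83.7 mGal

83.7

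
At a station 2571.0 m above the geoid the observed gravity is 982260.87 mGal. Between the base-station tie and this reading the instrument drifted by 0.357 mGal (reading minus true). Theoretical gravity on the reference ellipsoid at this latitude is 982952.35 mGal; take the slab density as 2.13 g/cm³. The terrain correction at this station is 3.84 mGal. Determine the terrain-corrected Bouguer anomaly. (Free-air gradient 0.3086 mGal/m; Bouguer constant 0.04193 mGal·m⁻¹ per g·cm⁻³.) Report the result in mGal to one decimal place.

Drift-corrected reading = 982260.87 − (0.357) = 982260.513 mGal
Free-air correction = 0.3086 × 2571.0 = 793.41 mGal
Free-air anomaly = 982260.513 − 982952.35 + (793.41) = 101.573 mGal
Bouguer slab correction = 0.04193 × 2.13 × 2571.0 = 229.62 mGal
Simple Bouguer anomaly = 101.573 − (229.62) = -128.047 mGal
Complete Bouguer anomaly = -128.047 + 3.84 = -124.207 mGal

-124.2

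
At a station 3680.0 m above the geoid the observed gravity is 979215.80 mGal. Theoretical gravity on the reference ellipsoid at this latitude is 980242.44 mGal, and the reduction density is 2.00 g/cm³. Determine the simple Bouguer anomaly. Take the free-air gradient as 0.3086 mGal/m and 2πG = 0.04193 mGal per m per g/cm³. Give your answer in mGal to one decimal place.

Free-air correction = 0.3086 × 3680.0 = 1135.65 mGal
Free-air anomaly = 979215.80 − 980242.44 + (1135.65) = 109.01 mGal
Bouguer slab correction = 0.04193 × 2.00 × 3680.0 = 308.60 mGal
Simple Bouguer anomaly = 109.01 − (308.60) = -199.59 mGal

-199.6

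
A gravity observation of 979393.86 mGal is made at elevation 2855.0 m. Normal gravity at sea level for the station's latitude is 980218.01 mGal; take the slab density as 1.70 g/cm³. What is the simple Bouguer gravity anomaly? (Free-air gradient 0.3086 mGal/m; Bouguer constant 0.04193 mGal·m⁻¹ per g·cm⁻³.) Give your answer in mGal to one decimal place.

Free-air correction = 0.3086 × 2855.0 = 881.05 mGal
Free-air anomaly = 979393.86 − 980218.01 + (881.05) = 56.90 mGal
Bouguer slab correction = 0.04193 × 1.70 × 2855.0 = 203.51 mGal
Simple Bouguer anomaly = 56.90 − (203.51) = -146.61 mGal

-146.6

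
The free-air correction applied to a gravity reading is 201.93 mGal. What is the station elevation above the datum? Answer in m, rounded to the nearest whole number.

654

h = 201.93 / 0.3086 = 654.34 m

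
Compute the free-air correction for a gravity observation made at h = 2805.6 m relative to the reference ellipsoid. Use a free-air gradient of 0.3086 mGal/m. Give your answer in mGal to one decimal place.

865.8

Free-air correction = 0.3086 × 2805.6 = 865.8 mGal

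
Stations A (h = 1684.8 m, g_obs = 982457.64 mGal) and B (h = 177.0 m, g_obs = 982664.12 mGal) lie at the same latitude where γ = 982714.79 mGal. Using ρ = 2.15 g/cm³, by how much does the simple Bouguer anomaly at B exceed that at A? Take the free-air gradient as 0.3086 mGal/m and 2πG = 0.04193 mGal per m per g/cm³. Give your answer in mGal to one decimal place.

Δg_SB(A) = 982457.64 − 982714.79 + 0.3086×1684.8 − 0.04193×2.15×1684.8 = 110.90 mGal
Δg_SB(B) = 982664.12 − 982714.79 + 0.3086×177.0 − 0.04193×2.15×177.0 = -12.00 mGal
Difference = -12.00 − (110.90) = -122.90 mGal

-122.9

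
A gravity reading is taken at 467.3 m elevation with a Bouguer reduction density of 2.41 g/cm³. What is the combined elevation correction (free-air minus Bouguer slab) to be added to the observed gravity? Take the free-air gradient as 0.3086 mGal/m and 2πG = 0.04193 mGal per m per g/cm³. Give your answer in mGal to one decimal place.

Combined gradient = 0.3086 − 0.04193 × 2.41 = 0.2075487 mGal/m
Combined elevation correction = 0.2075487 × 467.3 = 97.0 mGal

97.0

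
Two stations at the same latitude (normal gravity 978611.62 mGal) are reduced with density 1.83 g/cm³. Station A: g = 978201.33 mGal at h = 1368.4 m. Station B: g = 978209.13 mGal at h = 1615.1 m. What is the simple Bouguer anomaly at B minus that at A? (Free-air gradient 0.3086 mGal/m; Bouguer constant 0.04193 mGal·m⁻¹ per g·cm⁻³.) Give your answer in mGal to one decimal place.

Δg_SB(A) = 978201.33 − 978611.62 + 0.3086×1368.4 − 0.04193×1.83×1368.4 = -93.00 mGal
Δg_SB(B) = 978209.13 − 978611.62 + 0.3086×1615.1 − 0.04193×1.83×1615.1 = -28.00 mGal
Difference = -28.00 − (-93.00) = 65.00 mGal

65.0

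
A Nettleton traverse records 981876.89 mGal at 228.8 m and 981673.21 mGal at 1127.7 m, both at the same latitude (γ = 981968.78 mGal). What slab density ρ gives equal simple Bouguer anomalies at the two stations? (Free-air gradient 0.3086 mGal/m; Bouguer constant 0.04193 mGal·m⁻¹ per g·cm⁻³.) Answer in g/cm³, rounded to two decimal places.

1.96

Δg_obs = 981673.21 − 981876.89 = -203.68 mGal over Δh = 1127.7 − 228.8 = 898.9 m
Equal Bouguer anomalies ⇒ Δg_obs + (0.3086 − 0.04193ρ)·Δh = 0
0.3086 − 0.04193ρ = −Δg_obs/Δh = 0.22659
ρ = (0.3086 − 0.22659) / 0.04193 = 1.96 g/cm³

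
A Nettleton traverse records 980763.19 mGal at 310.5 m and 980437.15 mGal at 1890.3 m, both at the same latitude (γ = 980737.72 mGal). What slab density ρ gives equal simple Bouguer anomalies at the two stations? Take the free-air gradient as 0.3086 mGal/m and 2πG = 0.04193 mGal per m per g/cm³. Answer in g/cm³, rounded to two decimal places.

Δg_obs = 980437.15 − 980763.19 = -326.04 mGal over Δh = 1890.3 − 310.5 = 1579.8 m
Equal Bouguer anomalies ⇒ Δg_obs + (0.3086 − 0.04193ρ)·Δh = 0
0.3086 − 0.04193ρ = −Δg_obs/Δh = 0.20638
ρ = (0.3086 − 0.20638) / 0.04193 = 2.44 g/cm³

2.44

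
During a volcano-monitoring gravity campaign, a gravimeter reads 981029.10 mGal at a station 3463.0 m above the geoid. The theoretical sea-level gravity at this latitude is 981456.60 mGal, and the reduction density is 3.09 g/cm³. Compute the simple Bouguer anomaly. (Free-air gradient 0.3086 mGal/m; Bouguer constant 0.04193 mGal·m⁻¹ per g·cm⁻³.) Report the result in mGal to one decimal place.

Free-air correction = 0.3086 × 3463.0 = 1068.68 mGal
Free-air anomaly = 981029.10 − 981456.60 + (1068.68) = 641.18 mGal
Bouguer slab correction = 0.04193 × 3.09 × 3463.0 = 448.68 mGal
Simple Bouguer anomaly = 641.18 − (448.68) = 192.50 mGal

192.5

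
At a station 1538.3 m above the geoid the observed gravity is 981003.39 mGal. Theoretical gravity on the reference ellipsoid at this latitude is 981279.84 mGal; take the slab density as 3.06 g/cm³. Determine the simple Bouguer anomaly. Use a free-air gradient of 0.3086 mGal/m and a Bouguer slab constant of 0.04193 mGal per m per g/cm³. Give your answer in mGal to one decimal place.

0.9

Free-air correction = 0.3086 × 1538.3 = 474.72 mGal
Free-air anomaly = 981003.39 − 981279.84 + (474.72) = 198.27 mGal
Bouguer slab correction = 0.04193 × 3.06 × 1538.3 = 197.37 mGal
Simple Bouguer anomaly = 198.27 − (197.37) = 0.90 mGal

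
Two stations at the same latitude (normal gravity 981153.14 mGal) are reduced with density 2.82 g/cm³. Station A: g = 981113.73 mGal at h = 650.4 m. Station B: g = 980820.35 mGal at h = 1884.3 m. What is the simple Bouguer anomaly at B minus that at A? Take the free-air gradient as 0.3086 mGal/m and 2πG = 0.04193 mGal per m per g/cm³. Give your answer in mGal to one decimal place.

Δg_SB(A) = 981113.73 − 981153.14 + 0.3086×650.4 − 0.04193×2.82×650.4 = 84.40 mGal
Δg_SB(B) = 980820.35 − 981153.14 + 0.3086×1884.3 − 0.04193×2.82×1884.3 = 25.90 mGal
Difference = 25.90 − (84.40) = -58.50 mGal

-58.5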